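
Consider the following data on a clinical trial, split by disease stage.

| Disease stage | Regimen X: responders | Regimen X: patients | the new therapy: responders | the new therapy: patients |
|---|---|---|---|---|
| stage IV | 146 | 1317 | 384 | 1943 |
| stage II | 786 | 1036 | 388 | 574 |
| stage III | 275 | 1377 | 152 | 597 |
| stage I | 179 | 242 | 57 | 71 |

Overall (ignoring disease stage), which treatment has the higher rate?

Stage IV: Regimen X 146/1317 = 11.1%, the new therapy 384/1943 = 19.8% → the new therapy
Stage II: Regimen X 786/1036 = 75.9%, the new therapy 388/574 = 67.6% → Regimen X
Stage III: Regimen X 275/1377 = 20.0%, the new therapy 152/597 = 25.5% → the new therapy
Stage I: Regimen X 179/242 = 74.0%, the new therapy 57/71 = 80.3% → the new therapy
Overall: Regimen X 1386/3972 = 34.9%, the new therapy 981/3185 = 30.8% → Regimen X
(Neither sweeps every disease group, but Regimen X has the higher pooled rate.)

Regimen X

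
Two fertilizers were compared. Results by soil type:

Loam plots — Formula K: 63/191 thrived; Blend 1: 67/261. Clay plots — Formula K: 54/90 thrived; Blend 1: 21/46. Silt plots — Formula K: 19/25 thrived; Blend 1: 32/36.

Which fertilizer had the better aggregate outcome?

Formula K

Loam: Formula K 63/191 = 33.0%, Blend 1 67/261 = 25.7% → Formula K
Clay: Formula K 54/90 = 60.0%, Blend 1 21/46 = 45.7% → Formula K
Silt: Formula K 19/25 = 76.0%, Blend 1 32/36 = 88.9% → Blend 1
Overall: Formula K 136/306 = 44.4%, Blend 1 120/343 = 35.0% → Formula K
(Neither sweeps every soil group, but Formula K has the higher pooled rate.)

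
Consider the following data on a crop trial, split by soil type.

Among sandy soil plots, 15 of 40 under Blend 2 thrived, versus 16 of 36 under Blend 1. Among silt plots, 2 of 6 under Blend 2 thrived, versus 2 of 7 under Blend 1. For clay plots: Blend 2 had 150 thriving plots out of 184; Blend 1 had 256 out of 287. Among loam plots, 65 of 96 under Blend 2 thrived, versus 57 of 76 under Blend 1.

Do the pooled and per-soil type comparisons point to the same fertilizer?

Sandy soil: Blend 2 15/40 = 37.5%, Blend 1 16/36 = 44.4% → Blend 1
Silt: Blend 2 2/6 = 33.3%, Blend 1 2/7 = 28.6% → Blend 2
Clay: Blend 2 150/184 = 81.5%, Blend 1 256/287 = 89.2% → Blend 1
Loam: Blend 2 65/96 = 67.7%, Blend 1 57/76 = 75.0% → Blend 1
Overall: Blend 2 232/326 = 71.2%, Blend 1 331/406 = 81.5% → Blend 1
Neither sweeps: Blend 2 wins 1 of 4 groups, Blend 1 wins 3. Blend 1 wins overall but not every group — no Simpson reversal.

No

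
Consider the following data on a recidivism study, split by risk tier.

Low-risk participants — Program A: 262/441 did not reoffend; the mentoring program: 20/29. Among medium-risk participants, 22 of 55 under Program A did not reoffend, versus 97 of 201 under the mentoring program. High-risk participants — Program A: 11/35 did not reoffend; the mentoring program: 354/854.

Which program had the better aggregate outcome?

Low-risk: Program A 262/441 = 59.4%, the mentoring program 20/29 = 69.0% → the mentoring program
Medium-risk: Program A 22/55 = 40.0%, the mentoring program 97/201 = 48.3% → the mentoring program
High-risk: Program A 11/35 = 31.4%, the mentoring program 354/854 = 41.5% → the mentoring program
Overall: Program A 295/531 = 55.6%, the mentoring program 471/1084 = 43.5% → Program A
(The mentoring program wins every risk group but Program A wins overall — the mentoring program's participants skew toward the low-rate high-risk group.)

Program A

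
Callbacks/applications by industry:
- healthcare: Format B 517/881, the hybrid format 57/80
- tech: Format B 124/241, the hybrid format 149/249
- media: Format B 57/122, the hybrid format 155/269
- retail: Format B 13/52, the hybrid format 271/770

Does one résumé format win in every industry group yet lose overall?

Yes

Healthcare: Format B 517/881 = 58.7%, the hybrid format 57/80 = 71.2% → the hybrid format
Tech: Format B 124/241 = 51.5%, the hybrid format 149/249 = 59.8% → the hybrid format
Media: Format B 57/122 = 46.7%, the hybrid format 155/269 = 57.6% → the hybrid format
Retail: Format B 13/52 = 25.0%, the hybrid format 271/770 = 35.2% → the hybrid format
Overall: Format B 711/1296 = 54.9%, the hybrid format 632/1368 = 46.2% → Format B
The hybrid format wins each industry group but Format B wins overall — the comparison reverses. The hybrid format's applications skew toward retail, which has a lower base rate.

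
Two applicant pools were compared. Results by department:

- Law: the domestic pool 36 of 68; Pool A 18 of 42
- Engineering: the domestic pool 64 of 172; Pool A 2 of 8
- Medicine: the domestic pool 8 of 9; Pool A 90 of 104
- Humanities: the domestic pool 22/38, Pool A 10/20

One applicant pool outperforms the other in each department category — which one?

Law: the domestic pool 36/68 = 52.9%, Pool A 18/42 = 42.9% → the domestic pool
Engineering: the domestic pool 64/172 = 37.2%, Pool A 2/8 = 25.0% → the domestic pool
Medicine: the domestic pool 8/9 = 88.9%, Pool A 90/104 = 86.5% → the domestic pool
Humanities: the domestic pool 22/38 = 57.9%, Pool A 10/20 = 50.0% → the domestic pool
The domestic pool has the higher rate in all 4 groups.

the domestic pool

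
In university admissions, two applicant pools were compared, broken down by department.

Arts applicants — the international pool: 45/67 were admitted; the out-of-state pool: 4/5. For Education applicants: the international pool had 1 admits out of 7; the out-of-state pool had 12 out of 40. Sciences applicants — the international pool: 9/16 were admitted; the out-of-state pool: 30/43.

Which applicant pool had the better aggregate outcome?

Arts: the international pool 45/67 = 67.2%, the out-of-state pool 4/5 = 80.0% → the out-of-state pool
Education: the international pool 1/7 = 14.3%, the out-of-state pool 12/40 = 30.0% → the out-of-state pool
Sciences: the international pool 9/16 = 56.2%, the out-of-state pool 30/43 = 69.8% → the out-of-state pool
Overall: the international pool 55/90 = 61.1%, the out-of-state pool 46/88 = 52.3% → the international pool
(The out-of-state pool wins every department group but the international pool wins overall — the out-of-state pool's applicants skew toward the low-rate Education group.)

the international pool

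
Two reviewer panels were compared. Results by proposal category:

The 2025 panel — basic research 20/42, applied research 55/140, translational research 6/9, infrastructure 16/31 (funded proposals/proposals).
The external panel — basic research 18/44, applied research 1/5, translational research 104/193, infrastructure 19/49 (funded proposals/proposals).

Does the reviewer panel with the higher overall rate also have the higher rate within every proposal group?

Basic research: the 2025 panel 20/42 = 47.6%, the external panel 18/44 = 40.9% → the 2025 panel
Applied research: the 2025 panel 55/140 = 39.3%, the external panel 1/5 = 20.0% → the 2025 panel
Translational research: the 2025 panel 6/9 = 66.7%, the external panel 104/193 = 53.9% → the 2025 panel
Infrastructure: the 2025 panel 16/31 = 51.6%, the external panel 19/49 = 38.8% → the 2025 panel
Overall: the 2025 panel 97/222 = 43.7%, the external panel 142/291 = 48.8% → the external panel
The 2025 panel wins each proposal group but the external panel wins overall — the comparison reverses. The 2025 panel's proposals skew toward applied research, which has a lower base rate.

No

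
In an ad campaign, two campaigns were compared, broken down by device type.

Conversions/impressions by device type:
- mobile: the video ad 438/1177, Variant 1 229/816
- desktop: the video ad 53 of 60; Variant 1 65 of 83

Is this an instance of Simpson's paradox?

Mobile: the video ad 438/1177 = 37.2%, Variant 1 229/816 = 28.1% → the video ad
Desktop: the video ad 53/60 = 88.3%, Variant 1 65/83 = 78.3% → the video ad
Overall: the video ad 491/1237 = 39.7%, Variant 1 294/899 = 32.7% → the video ad
The video ad wins overall and in every device group — no reversal.

No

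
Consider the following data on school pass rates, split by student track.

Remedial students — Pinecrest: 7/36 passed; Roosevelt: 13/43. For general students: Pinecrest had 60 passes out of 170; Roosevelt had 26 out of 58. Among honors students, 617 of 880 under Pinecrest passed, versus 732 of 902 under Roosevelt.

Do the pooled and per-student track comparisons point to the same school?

Remedial: Pinecrest 7/36 = 19.4%, Roosevelt 13/43 = 30.2% → Roosevelt
General: Pinecrest 60/170 = 35.3%, Roosevelt 26/58 = 44.8% → Roosevelt
Honors: Pinecrest 617/880 = 70.1%, Roosevelt 732/902 = 81.2% → Roosevelt
Overall: Pinecrest 684/1086 = 63.0%, Roosevelt 771/1003 = 76.9% → Roosevelt
Roosevelt wins overall and in every student group — no reversal.

Yes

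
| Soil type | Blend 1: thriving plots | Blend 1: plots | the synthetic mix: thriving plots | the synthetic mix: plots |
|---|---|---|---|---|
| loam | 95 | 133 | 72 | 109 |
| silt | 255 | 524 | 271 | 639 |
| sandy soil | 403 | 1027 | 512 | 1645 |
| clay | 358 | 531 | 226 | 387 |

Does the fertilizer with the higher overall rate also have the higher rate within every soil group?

Loam: Blend 1 95/133 = 71.4%, the synthetic mix 72/109 = 66.1% → Blend 1
Silt: Blend 1 255/524 = 48.7%, the synthetic mix 271/639 = 42.4% → Blend 1
Sandy soil: Blend 1 403/1027 = 39.2%, the synthetic mix 512/1645 = 31.1% → Blend 1
Clay: Blend 1 358/531 = 67.4%, the synthetic mix 226/387 = 58.4% → Blend 1
Overall: Blend 1 1111/2215 = 50.2%, the synthetic mix 1081/2780 = 38.9% → Blend 1
Blend 1 wins overall and in every soil group — no reversal.

Yes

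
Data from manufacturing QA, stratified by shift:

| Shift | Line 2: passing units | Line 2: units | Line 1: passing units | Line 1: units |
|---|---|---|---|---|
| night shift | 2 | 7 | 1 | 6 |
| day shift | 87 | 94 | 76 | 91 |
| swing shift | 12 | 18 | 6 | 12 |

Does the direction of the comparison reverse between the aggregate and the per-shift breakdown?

No

Night shift: Line 2 2/7 = 28.6%, Line 1 1/6 = 16.7% → Line 2
Day shift: Line 2 87/94 = 92.6%, Line 1 76/91 = 83.5% → Line 2
Swing shift: Line 2 12/18 = 66.7%, Line 1 6/12 = 50.0% → Line 2
Overall: Line 2 101/119 = 84.9%, Line 1 83/109 = 76.1% → Line 2
Line 2 wins overall and in every shift group — no reversal.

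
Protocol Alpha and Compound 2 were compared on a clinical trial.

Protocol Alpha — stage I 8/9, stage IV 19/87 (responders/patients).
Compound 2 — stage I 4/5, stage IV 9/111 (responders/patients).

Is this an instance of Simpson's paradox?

No

Stage I: Protocol Alpha 8/9 = 88.9%, Compound 2 4/5 = 80.0% → Protocol Alpha
Stage IV: Protocol Alpha 19/87 = 21.8%, Compound 2 9/111 = 8.1% → Protocol Alpha
Overall: Protocol Alpha 27/96 = 28.1%, Compound 2 13/116 = 11.2% → Protocol Alpha
Protocol Alpha wins overall and in every disease group — no reversal.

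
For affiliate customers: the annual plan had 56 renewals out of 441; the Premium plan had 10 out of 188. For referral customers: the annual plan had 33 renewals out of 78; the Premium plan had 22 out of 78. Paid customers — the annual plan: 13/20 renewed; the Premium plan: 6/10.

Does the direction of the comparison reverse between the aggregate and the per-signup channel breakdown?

No

Affiliate: the annual plan 56/441 = 12.7%, the Premium plan 10/188 = 5.3% → the annual plan
Referral: the annual plan 33/78 = 42.3%, the Premium plan 22/78 = 28.2% → the annual plan
Paid: the annual plan 13/20 = 65.0%, the Premium plan 6/10 = 60.0% → the annual plan
Overall: the annual plan 102/539 = 18.9%, the Premium plan 38/276 = 13.8% → the annual plan
The annual plan wins overall and in every signup group — no reversal.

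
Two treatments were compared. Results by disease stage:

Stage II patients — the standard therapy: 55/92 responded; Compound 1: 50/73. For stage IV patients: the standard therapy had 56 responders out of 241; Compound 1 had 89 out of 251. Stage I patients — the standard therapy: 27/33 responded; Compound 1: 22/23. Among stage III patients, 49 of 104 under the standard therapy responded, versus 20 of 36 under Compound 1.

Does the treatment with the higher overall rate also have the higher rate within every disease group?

Yes

Stage II: the standard therapy 55/92 = 59.8%, Compound 1 50/73 = 68.5% → Compound 1
Stage IV: the standard therapy 56/241 = 23.2%, Compound 1 89/251 = 35.5% → Compound 1
Stage I: the standard therapy 27/33 = 81.8%, Compound 1 22/23 = 95.7% → Compound 1
Stage III: the standard therapy 49/104 = 47.1%, Compound 1 20/36 = 55.6% → Compound 1
Overall: the standard therapy 187/470 = 39.8%, Compound 1 181/383 = 47.3% → Compound 1
Compound 1 wins overall and in every disease group — no reversal.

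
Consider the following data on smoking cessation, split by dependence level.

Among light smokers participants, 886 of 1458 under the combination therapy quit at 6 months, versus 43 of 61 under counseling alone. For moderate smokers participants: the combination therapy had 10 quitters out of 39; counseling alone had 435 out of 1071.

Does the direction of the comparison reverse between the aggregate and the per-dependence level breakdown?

Light smokers: the combination therapy 886/1458 = 60.8%, counseling alone 43/61 = 70.5% → counseling alone
Moderate smokers: the combination therapy 10/39 = 25.6%, counseling alone 435/1071 = 40.6% → counseling alone
Overall: the combination therapy 896/1497 = 59.9%, counseling alone 478/1132 = 42.2% → the combination therapy
Counseling alone wins each dependence group but the combination therapy wins overall — the comparison reverses. Counseling alone's participants skew toward moderate smokers, which has a lower base rate.

Yes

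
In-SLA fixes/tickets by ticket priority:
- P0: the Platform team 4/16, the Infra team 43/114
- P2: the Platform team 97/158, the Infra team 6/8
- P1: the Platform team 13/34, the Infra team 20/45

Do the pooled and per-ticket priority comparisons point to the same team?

P0: the Platform team 4/16 = 25.0%, the Infra team 43/114 = 37.7% → the Infra team
P2: the Platform team 97/158 = 61.4%, the Infra team 6/8 = 75.0% → the Infra team
P1: the Platform team 13/34 = 38.2%, the Infra team 20/45 = 44.4% → the Infra team
Overall: the Platform team 114/208 = 54.8%, the Infra team 69/167 = 41.3% → the Platform team
The Infra team wins each ticket group but the Platform team wins overall — the comparison reverses. The Infra team's tickets skew toward P0, which has a lower base rate.

No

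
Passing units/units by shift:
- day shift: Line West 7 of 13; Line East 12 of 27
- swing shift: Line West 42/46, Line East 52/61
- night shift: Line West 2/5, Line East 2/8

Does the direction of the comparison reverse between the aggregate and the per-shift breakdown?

Day shift: Line West 7/13 = 53.8%, Line East 12/27 = 44.4% → Line West
Swing shift: Line West 42/46 = 91.3%, Line East 52/61 = 85.2% → Line West
Night shift: Line West 2/5 = 40.0%, Line East 2/8 = 25.0% → Line West
Overall: Line West 51/64 = 79.7%, Line East 66/96 = 68.8% → Line West
Line West wins overall and in every shift group — no reversal.

No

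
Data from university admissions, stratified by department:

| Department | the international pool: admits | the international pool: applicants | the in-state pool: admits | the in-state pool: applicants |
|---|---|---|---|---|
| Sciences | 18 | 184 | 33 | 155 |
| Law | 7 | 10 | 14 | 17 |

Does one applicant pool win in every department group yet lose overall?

No

Sciences: the international pool 18/184 = 9.8%, the in-state pool 33/155 = 21.3% → the in-state pool
Law: the international pool 7/10 = 70.0%, the in-state pool 14/17 = 82.4% → the in-state pool
Overall: the international pool 25/194 = 12.9%, the in-state pool 47/172 = 27.3% → the in-state pool
The in-state pool wins overall and in every department group — no reversal.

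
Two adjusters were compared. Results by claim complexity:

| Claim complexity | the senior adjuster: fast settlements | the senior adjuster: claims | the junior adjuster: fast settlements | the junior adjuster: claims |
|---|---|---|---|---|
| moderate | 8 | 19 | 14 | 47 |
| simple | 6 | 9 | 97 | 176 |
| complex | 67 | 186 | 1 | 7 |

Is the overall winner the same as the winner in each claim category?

No

Moderate: the senior adjuster 8/19 = 42.1%, the junior adjuster 14/47 = 29.8% → the senior adjuster
Simple: the senior adjuster 6/9 = 66.7%, the junior adjuster 97/176 = 55.1% → the senior adjuster
Complex: the senior adjuster 67/186 = 36.0%, the junior adjuster 1/7 = 14.3% → the senior adjuster
Overall: the senior adjuster 81/214 = 37.9%, the junior adjuster 112/230 = 48.7% → the junior adjuster
The senior adjuster wins each claim group but the junior adjuster wins overall — the comparison reverses. The senior adjuster's claims skew toward complex, which has a lower base rate.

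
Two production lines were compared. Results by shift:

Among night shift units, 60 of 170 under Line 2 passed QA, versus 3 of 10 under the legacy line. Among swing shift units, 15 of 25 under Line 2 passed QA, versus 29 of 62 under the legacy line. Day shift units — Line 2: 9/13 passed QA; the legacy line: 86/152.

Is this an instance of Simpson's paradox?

Night shift: Line 2 60/170 = 35.3%, the legacy line 3/10 = 30.0% → Line 2
Swing shift: Line 2 15/25 = 60.0%, the legacy line 29/62 = 46.8% → Line 2
Day shift: Line 2 9/13 = 69.2%, the legacy line 86/152 = 56.6% → Line 2
Overall: Line 2 84/208 = 40.4%, the legacy line 118/224 = 52.7% → the legacy line
Line 2 wins each shift group but the legacy line wins overall — the comparison reverses. Line 2's units skew toward night shift, which has a lower base rate.

Yes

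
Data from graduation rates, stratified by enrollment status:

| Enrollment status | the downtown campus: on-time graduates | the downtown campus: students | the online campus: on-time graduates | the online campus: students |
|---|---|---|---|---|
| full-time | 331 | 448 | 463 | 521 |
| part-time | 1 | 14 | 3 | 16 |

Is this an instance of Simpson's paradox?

No

Full-time: the downtown campus 331/448 = 73.9%, the online campus 463/521 = 88.9% → the online campus
Part-time: the downtown campus 1/14 = 7.1%, the online campus 3/16 = 18.8% → the online campus
Overall: the downtown campus 332/462 = 71.9%, the online campus 466/537 = 86.8% → the online campus
The online campus wins overall and in every enrollment group — no reversal.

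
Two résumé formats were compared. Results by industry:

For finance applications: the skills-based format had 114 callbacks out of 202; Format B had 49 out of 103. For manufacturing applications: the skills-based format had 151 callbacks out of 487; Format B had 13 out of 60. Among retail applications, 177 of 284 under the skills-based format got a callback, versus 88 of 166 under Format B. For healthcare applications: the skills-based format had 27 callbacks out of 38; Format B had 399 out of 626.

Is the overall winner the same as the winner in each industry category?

No

Finance: the skills-based format 114/202 = 56.4%, Format B 49/103 = 47.6% → the skills-based format
Manufacturing: the skills-based format 151/487 = 31.0%, Format B 13/60 = 21.7% → the skills-based format
Retail: the skills-based format 177/284 = 62.3%, Format B 88/166 = 53.0% → the skills-based format
Healthcare: the skills-based format 27/38 = 71.1%, Format B 399/626 = 63.7% → the skills-based format
Overall: the skills-based format 469/1011 = 46.4%, Format B 549/955 = 57.5% → Format B
The skills-based format wins each industry group but Format B wins overall — the comparison reverses. The skills-based format's applications skew toward manufacturing, which has a lower base rate.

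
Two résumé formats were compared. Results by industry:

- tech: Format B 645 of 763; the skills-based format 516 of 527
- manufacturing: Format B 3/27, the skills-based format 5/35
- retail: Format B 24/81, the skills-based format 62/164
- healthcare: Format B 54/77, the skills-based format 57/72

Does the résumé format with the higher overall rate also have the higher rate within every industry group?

Yes

Tech: Format B 645/763 = 84.5%, the skills-based format 516/527 = 97.9% → the skills-based format
Manufacturing: Format B 3/27 = 11.1%, the skills-based format 5/35 = 14.3% → the skills-based format
Retail: Format B 24/81 = 29.6%, the skills-based format 62/164 = 37.8% → the skills-based format
Healthcare: Format B 54/77 = 70.1%, the skills-based format 57/72 = 79.2% → the skills-based format
Overall: Format B 726/948 = 76.6%, the skills-based format 640/798 = 80.2% → the skills-based format
The skills-based format wins overall and in every industry group — no reversal.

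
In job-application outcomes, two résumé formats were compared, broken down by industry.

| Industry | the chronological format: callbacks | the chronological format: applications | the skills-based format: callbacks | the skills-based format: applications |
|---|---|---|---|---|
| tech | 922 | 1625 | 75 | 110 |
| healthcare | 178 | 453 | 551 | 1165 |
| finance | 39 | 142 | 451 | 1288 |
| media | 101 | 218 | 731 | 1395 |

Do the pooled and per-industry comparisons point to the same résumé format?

Tech: the chronological format 922/1625 = 56.7%, the skills-based format 75/110 = 68.2% → the skills-based format
Healthcare: the chronological format 178/453 = 39.3%, the skills-based format 551/1165 = 47.3% → the skills-based format
Finance: the chronological format 39/142 = 27.5%, the skills-based format 451/1288 = 35.0% → the skills-based format
Media: the chronological format 101/218 = 46.3%, the skills-based format 731/1395 = 52.4% → the skills-based format
Overall: the chronological format 1240/2438 = 50.9%, the skills-based format 1808/3958 = 45.7% → the chronological format
The skills-based format wins each industry group but the chronological format wins overall — the comparison reverses. The skills-based format's applications skew toward finance, which has a lower base rate.

No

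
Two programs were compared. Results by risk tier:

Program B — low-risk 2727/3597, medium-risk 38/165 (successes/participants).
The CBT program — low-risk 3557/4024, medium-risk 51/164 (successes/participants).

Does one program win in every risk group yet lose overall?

No

Low-risk: Program B 2727/3597 = 75.8%, the CBT program 3557/4024 = 88.4% → the CBT program
Medium-risk: Program B 38/165 = 23.0%, the CBT program 51/164 = 31.1% → the CBT program
Overall: Program B 2765/3762 = 73.5%, the CBT program 3608/4188 = 86.2% → the CBT program
The CBT program wins overall and in every risk group — no reversal.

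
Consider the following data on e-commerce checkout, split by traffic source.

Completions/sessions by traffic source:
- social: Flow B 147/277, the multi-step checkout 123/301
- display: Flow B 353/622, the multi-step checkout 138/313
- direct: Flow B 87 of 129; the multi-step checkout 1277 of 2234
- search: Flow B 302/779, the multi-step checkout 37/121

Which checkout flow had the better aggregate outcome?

Social: Flow B 147/277 = 53.1%, the multi-step checkout 123/301 = 40.9% → Flow B
Display: Flow B 353/622 = 56.8%, the multi-step checkout 138/313 = 44.1% → Flow B
Direct: Flow B 87/129 = 67.4%, the multi-step checkout 1277/2234 = 57.2% → Flow B
Search: Flow B 302/779 = 38.8%, the multi-step checkout 37/121 = 30.6% → Flow B
Overall: Flow B 889/1807 = 49.2%, the multi-step checkout 1575/2969 = 53.0% → the multi-step checkout
(Flow B wins every traffic group but the multi-step checkout wins overall — Flow B's sessions skew toward the low-rate search group.)

the multi-step checkout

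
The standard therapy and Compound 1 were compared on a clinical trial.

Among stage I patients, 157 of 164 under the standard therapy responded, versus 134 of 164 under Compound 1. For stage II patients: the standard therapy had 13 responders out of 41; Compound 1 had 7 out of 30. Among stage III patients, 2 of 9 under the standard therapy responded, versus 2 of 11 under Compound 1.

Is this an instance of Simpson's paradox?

Stage I: the standard therapy 157/164 = 95.7%, Compound 1 134/164 = 81.7% → the standard therapy
Stage II: the standard therapy 13/41 = 31.7%, Compound 1 7/30 = 23.3% → the standard therapy
Stage III: the standard therapy 2/9 = 22.2%, Compound 1 2/11 = 18.2% → the standard therapy
Overall: the standard therapy 172/214 = 80.4%, Compound 1 143/205 = 69.8% → the standard therapy
The standard therapy wins overall and in every disease group — no reversal.

No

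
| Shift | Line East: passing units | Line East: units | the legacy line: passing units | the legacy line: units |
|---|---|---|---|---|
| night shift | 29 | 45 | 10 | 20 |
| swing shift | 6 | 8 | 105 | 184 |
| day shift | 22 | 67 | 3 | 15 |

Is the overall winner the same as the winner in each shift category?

No

Night shift: Line East 29/45 = 64.4%, the legacy line 10/20 = 50.0% → Line East
Swing shift: Line East 6/8 = 75.0%, the legacy line 105/184 = 57.1% → Line East
Day shift: Line East 22/67 = 32.8%, the legacy line 3/15 = 20.0% → Line East
Overall: Line East 57/120 = 47.5%, the legacy line 118/219 = 53.9% → the legacy line
Line East wins each shift group but the legacy line wins overall — the comparison reverses. Line East's units skew toward day shift, which has a lower base rate.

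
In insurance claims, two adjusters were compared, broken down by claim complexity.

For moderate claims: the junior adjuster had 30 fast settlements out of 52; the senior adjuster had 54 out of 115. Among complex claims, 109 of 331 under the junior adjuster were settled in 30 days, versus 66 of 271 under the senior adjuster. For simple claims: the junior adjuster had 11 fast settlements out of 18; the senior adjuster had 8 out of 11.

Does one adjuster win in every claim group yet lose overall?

Moderate: the junior adjuster 30/52 = 57.7%, the senior adjuster 54/115 = 47.0% → the junior adjuster
Complex: the junior adjuster 109/331 = 32.9%, the senior adjuster 66/271 = 24.4% → the junior adjuster
Simple: the junior adjuster 11/18 = 61.1%, the senior adjuster 8/11 = 72.7% → the senior adjuster
Overall: the junior adjuster 150/401 = 37.4%, the senior adjuster 128/397 = 32.2% → the junior adjuster
Neither sweeps: the junior adjuster wins 2 of 3 groups, the senior adjuster wins 1. The junior adjuster wins overall but not every group — no Simpson reversal.

No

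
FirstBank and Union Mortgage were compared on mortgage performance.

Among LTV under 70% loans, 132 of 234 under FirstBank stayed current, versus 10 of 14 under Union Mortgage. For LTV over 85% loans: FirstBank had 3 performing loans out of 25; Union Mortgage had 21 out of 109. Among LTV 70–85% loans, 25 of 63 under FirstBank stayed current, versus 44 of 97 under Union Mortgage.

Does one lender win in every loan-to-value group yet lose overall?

Yes

LTV under 70%: FirstBank 132/234 = 56.4%, Union Mortgage 10/14 = 71.4% → Union Mortgage
LTV over 85%: FirstBank 3/25 = 12.0%, Union Mortgage 21/109 = 19.3% → Union Mortgage
LTV 70–85%: FirstBank 25/63 = 39.7%, Union Mortgage 44/97 = 45.4% → Union Mortgage
Overall: FirstBank 160/322 = 49.7%, Union Mortgage 75/220 = 34.1% → FirstBank
Union Mortgage wins each loan-to-value group but FirstBank wins overall — the comparison reverses. Union Mortgage's loans skew toward LTV over 85%, which has a lower base rate.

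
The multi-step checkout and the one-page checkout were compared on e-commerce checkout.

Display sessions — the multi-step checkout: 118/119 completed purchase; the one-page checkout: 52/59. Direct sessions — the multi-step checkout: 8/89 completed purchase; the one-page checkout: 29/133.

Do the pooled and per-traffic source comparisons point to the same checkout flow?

No

Display: the multi-step checkout 118/119 = 99.2%, the one-page checkout 52/59 = 88.1% → the multi-step checkout
Direct: the multi-step checkout 8/89 = 9.0%, the one-page checkout 29/133 = 21.8% → the one-page checkout
Overall: the multi-step checkout 126/208 = 60.6%, the one-page checkout 81/192 = 42.2% → the multi-step checkout
Neither sweeps: the multi-step checkout wins 1 of 2 groups, the one-page checkout wins 1. The multi-step checkout wins overall but not every group — no Simpson reversal.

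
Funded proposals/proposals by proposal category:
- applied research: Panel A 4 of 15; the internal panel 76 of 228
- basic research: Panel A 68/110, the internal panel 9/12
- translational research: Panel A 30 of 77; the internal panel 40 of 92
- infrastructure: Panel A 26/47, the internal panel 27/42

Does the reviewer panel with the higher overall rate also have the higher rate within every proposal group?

No

Applied research: Panel A 4/15 = 26.7%, the internal panel 76/228 = 33.3% → the internal panel
Basic research: Panel A 68/110 = 61.8%, the internal panel 9/12 = 75.0% → the internal panel
Translational research: Panel A 30/77 = 39.0%, the internal panel 40/92 = 43.5% → the internal panel
Infrastructure: Panel A 26/47 = 55.3%, the internal panel 27/42 = 64.3% → the internal panel
Overall: Panel A 128/249 = 51.4%, the internal panel 152/374 = 40.6% → Panel A
The internal panel wins each proposal group but Panel A wins overall — the comparison reverses. The internal panel's proposals skew toward applied research, which has a lower base rate.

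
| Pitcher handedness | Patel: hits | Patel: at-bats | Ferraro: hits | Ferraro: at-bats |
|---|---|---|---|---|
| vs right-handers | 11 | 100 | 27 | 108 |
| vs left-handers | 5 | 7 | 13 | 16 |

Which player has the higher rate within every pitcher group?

Ferraro

Vs right-handers: Patel 11/100 = 11.0%, Ferraro 27/108 = 25.0% → Ferraro
Vs left-handers: Patel 5/7 = 71.4%, Ferraro 13/16 = 81.2% → Ferraro
Ferraro has the higher rate in both groups.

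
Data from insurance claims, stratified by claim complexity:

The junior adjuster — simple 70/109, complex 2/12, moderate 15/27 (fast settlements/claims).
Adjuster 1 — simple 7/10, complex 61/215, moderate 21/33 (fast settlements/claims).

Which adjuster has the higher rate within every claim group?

Adjuster 1

Simple: the junior adjuster 70/109 = 64.2%, Adjuster 1 7/10 = 70.0% → Adjuster 1
Complex: the junior adjuster 2/12 = 16.7%, Adjuster 1 61/215 = 28.4% → Adjuster 1
Moderate: the junior adjuster 15/27 = 55.6%, Adjuster 1 21/33 = 63.6% → Adjuster 1
Adjuster 1 has the higher rate in all 3 groups.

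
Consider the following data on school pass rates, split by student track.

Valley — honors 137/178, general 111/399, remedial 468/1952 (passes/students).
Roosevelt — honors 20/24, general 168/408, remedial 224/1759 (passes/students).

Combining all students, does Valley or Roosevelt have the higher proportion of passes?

Honors: Valley 137/178 = 77.0%, Roosevelt 20/24 = 83.3% → Roosevelt
General: Valley 111/399 = 27.8%, Roosevelt 168/408 = 41.2% → Roosevelt
Remedial: Valley 468/1952 = 24.0%, Roosevelt 224/1759 = 12.7% → Valley
Overall: Valley 716/2529 = 28.3%, Roosevelt 412/2191 = 18.8% → Valley
(Neither sweeps every student group, but Valley has the higher pooled rate.)

Valley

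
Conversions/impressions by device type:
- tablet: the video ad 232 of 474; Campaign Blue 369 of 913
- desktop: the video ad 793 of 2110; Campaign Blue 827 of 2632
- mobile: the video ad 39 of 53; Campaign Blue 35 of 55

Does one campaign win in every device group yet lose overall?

Tablet: the video ad 232/474 = 48.9%, Campaign Blue 369/913 = 40.4% → the video ad
Desktop: the video ad 793/2110 = 37.6%, Campaign Blue 827/2632 = 31.4% → the video ad
Mobile: the video ad 39/53 = 73.6%, Campaign Blue 35/55 = 63.6% → the video ad
Overall: the video ad 1064/2637 = 40.3%, Campaign Blue 1231/3600 = 34.2% → the video ad
The video ad wins overall and in every device group — no reversal.

No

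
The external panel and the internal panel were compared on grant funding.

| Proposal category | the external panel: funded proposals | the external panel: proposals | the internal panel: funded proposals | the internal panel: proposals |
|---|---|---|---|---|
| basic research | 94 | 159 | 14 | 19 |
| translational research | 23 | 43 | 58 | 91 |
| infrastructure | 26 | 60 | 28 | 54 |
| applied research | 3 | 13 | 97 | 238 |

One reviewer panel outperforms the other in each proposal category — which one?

the internal panel

Basic research: the external panel 94/159 = 59.1%, the internal panel 14/19 = 73.7% → the internal panel
Translational research: the external panel 23/43 = 53.5%, the internal panel 58/91 = 63.7% → the internal panel
Infrastructure: the external panel 26/60 = 43.3%, the internal panel 28/54 = 51.9% → the internal panel
Applied research: the external panel 3/13 = 23.1%, the internal panel 97/238 = 40.8% → the internal panel
The internal panel has the higher rate in all 4 groups.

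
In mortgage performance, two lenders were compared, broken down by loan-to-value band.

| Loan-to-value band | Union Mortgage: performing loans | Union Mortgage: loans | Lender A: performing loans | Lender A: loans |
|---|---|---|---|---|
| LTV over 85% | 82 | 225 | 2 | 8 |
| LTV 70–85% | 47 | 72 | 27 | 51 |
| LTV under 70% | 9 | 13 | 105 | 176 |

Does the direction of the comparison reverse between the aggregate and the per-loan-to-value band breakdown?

Yes

LTV over 85%: Union Mortgage 82/225 = 36.4%, Lender A 2/8 = 25.0% → Union Mortgage
LTV 70–85%: Union Mortgage 47/72 = 65.3%, Lender A 27/51 = 52.9% → Union Mortgage
LTV under 70%: Union Mortgage 9/13 = 69.2%, Lender A 105/176 = 59.7% → Union Mortgage
Overall: Union Mortgage 138/310 = 44.5%, Lender A 134/235 = 57.0% → Lender A
Union Mortgage wins each loan-to-value group but Lender A wins overall — the comparison reverses. Union Mortgage's loans skew toward LTV over 85%, which has a lower base rate.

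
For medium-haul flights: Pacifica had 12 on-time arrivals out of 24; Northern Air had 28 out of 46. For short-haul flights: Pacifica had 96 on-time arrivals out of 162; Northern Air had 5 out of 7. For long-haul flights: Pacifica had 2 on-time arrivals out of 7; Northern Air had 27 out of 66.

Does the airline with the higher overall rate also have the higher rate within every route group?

No

Medium-haul: Pacifica 12/24 = 50.0%, Northern Air 28/46 = 60.9% → Northern Air
Short-haul: Pacifica 96/162 = 59.3%, Northern Air 5/7 = 71.4% → Northern Air
Long-haul: Pacifica 2/7 = 28.6%, Northern Air 27/66 = 40.9% → Northern Air
Overall: Pacifica 110/193 = 57.0%, Northern Air 60/119 = 50.4% → Pacifica
Northern Air wins each route group but Pacifica wins overall — the comparison reverses. Northern Air's flights skew toward long-haul, which has a lower base rate.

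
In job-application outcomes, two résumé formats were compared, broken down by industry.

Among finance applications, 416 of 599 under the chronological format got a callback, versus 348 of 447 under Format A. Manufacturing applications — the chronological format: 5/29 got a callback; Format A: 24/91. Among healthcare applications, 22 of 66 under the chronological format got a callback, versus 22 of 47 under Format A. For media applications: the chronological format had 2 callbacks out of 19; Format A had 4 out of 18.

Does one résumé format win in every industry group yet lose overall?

No

Finance: the chronological format 416/599 = 69.4%, Format A 348/447 = 77.9% → Format A
Manufacturing: the chronological format 5/29 = 17.2%, Format A 24/91 = 26.4% → Format A
Healthcare: the chronological format 22/66 = 33.3%, Format A 22/47 = 46.8% → Format A
Media: the chronological format 2/19 = 10.5%, Format A 4/18 = 22.2% → Format A
Overall: the chronological format 445/713 = 62.4%, Format A 398/603 = 66.0% → Format A
Format A wins overall and in every industry group — no reversal.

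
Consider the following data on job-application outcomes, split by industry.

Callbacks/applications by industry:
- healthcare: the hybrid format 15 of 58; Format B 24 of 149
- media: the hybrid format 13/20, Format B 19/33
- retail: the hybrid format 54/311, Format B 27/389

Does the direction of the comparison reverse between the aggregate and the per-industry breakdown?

Healthcare: the hybrid format 15/58 = 25.9%, Format B 24/149 = 16.1% → the hybrid format
Media: the hybrid format 13/20 = 65.0%, Format B 19/33 = 57.6% → the hybrid format
Retail: the hybrid format 54/311 = 17.4%, Format B 27/389 = 6.9% → the hybrid format
Overall: the hybrid format 82/389 = 21.1%, Format B 70/571 = 12.3% → the hybrid format
The hybrid format wins overall and in every industry group — no reversal.

No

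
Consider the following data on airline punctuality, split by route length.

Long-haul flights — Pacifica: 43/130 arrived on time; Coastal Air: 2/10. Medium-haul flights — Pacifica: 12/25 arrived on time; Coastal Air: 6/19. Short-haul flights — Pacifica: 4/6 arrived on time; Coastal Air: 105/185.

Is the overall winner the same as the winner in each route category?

No

Long-haul: Pacifica 43/130 = 33.1%, Coastal Air 2/10 = 20.0% → Pacifica
Medium-haul: Pacifica 12/25 = 48.0%, Coastal Air 6/19 = 31.6% → Pacifica
Short-haul: Pacifica 4/6 = 66.7%, Coastal Air 105/185 = 56.8% → Pacifica
Overall: Pacifica 59/161 = 36.6%, Coastal Air 113/214 = 52.8% → Coastal Air
Pacifica wins each route group but Coastal Air wins overall — the comparison reverses. Pacifica's flights skew toward long-haul, which has a lower base rate.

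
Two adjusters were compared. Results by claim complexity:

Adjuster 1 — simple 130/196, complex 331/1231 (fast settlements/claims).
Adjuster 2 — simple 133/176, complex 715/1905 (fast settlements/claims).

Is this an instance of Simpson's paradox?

No

Simple: Adjuster 1 130/196 = 66.3%, Adjuster 2 133/176 = 75.6% → Adjuster 2
Complex: Adjuster 1 331/1231 = 26.9%, Adjuster 2 715/1905 = 37.5% → Adjuster 2
Overall: Adjuster 1 461/1427 = 32.3%, Adjuster 2 848/2081 = 40.7% → Adjuster 2
Adjuster 2 wins overall and in every claim group — no reversal.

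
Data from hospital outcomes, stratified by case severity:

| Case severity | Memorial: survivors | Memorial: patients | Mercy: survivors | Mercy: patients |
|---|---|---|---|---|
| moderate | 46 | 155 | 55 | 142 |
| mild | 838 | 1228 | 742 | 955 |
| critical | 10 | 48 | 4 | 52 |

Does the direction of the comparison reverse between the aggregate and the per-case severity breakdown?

No

Moderate: Memorial 46/155 = 29.7%, Mercy 55/142 = 38.7% → Mercy
Mild: Memorial 838/1228 = 68.2%, Mercy 742/955 = 77.7% → Mercy
Critical: Memorial 10/48 = 20.8%, Mercy 4/52 = 7.7% → Memorial
Overall: Memorial 894/1431 = 62.5%, Mercy 801/1149 = 69.7% → Mercy
Neither sweeps: Memorial wins 1 of 3 groups, Mercy wins 2. Mercy wins overall but not every group — no Simpson reversal.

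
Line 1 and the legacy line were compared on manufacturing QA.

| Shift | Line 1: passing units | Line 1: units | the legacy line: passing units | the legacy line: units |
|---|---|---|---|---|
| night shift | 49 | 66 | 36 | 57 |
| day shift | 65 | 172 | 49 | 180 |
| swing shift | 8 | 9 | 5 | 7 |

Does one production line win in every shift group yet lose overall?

Night shift: Line 1 49/66 = 74.2%, the legacy line 36/57 = 63.2% → Line 1
Day shift: Line 1 65/172 = 37.8%, the legacy line 49/180 = 27.2% → Line 1
Swing shift: Line 1 8/9 = 88.9%, the legacy line 5/7 = 71.4% → Line 1
Overall: Line 1 122/247 = 49.4%, the legacy line 90/244 = 36.9% → Line 1
Line 1 wins overall and in every shift group — no reversal.

No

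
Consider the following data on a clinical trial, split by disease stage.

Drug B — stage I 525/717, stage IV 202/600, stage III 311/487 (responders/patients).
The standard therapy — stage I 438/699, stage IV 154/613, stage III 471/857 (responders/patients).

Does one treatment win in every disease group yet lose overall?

No

Stage I: Drug B 525/717 = 73.2%, the standard therapy 438/699 = 62.7% → Drug B
Stage IV: Drug B 202/600 = 33.7%, the standard therapy 154/613 = 25.1% → Drug B
Stage III: Drug B 311/487 = 63.9%, the standard therapy 471/857 = 55.0% → Drug B
Overall: Drug B 1038/1804 = 57.5%, the standard therapy 1063/2169 = 49.0% → Drug B
Drug B wins overall and in every disease group — no reversal.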